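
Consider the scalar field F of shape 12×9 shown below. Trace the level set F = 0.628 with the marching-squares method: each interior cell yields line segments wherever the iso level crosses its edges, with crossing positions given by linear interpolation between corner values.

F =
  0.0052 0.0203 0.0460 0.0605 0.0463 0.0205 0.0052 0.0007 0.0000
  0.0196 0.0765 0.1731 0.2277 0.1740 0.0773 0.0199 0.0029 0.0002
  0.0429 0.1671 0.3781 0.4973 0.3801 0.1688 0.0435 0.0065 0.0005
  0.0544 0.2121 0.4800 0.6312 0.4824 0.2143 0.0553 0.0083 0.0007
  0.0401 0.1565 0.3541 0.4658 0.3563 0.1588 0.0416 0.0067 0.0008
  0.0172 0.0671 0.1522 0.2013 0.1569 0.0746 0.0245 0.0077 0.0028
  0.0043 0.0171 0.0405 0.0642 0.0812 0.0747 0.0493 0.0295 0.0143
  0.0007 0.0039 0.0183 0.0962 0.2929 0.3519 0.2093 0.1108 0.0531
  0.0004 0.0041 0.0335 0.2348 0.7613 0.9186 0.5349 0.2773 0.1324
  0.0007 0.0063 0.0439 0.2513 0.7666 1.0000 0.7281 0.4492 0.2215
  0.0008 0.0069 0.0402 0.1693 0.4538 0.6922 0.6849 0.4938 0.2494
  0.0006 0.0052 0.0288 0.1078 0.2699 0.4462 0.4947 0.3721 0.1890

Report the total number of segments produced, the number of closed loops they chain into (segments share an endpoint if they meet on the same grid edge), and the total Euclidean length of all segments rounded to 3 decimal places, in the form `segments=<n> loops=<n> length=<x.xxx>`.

cell (2,2): code 0100 → (2.976,3.000)–(3.000,2.979)
cell (2,3): code 1000 → (3.000,3.022)–(2.976,3.000)
cell (3,2): code 0010 → (3.000,2.979)–(3.019,3.000)
cell (3,3): code 0001 → (3.019,3.000)–(3.000,3.022)
cell (7,3): code 0100 → (7.715,4.000)–(8.000,3.747)
cell (7,4): code 1100 → (7.487,5.000)–(7.715,4.000)
cell (7,5): code 1000 → (8.000,5.757)–(7.487,5.000)
cell (8,3): code 0110 → (8.000,3.747)–(9.000,3.731)
cell (8,5): code 1101 → (8.482,6.000)–(8.000,5.757)
cell (8,6): code 1000 → (9.000,6.359)–(8.482,6.000)
cell (9,3): code 0010 → (9.000,3.731)–(9.443,4.000)
cell (9,4): code 0111 → (9.443,4.000)–(10.000,4.731)
cell (9,6): code 1001 → (10.000,6.298)–(9.000,6.359)
cell (10,4): code 0010 → (10.000,4.731)–(10.261,5.000)
cell (10,5): code 0011 → (10.261,5.000)–(10.299,6.000)
cell (10,6): code 0001 → (10.299,6.000)–(10.000,6.298)
total: 16 segments, chained into 2 closed loop(s), length Σ = 8.849614

segments=16 loops=2 length=8.850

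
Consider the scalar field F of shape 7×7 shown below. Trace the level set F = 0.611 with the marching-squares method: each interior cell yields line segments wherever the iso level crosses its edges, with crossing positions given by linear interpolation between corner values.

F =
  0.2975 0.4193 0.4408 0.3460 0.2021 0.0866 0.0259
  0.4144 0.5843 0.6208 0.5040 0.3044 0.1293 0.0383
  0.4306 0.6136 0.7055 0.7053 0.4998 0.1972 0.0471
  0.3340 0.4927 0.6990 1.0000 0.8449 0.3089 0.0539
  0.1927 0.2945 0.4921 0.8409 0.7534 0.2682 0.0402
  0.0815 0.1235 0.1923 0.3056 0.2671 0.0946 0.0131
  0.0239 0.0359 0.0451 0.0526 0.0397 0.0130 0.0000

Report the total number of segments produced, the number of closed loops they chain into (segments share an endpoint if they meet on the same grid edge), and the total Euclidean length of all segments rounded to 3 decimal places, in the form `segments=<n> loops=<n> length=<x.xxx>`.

cell (0,1): code 0100 → (0.946,2.000)–(1.000,1.732)
cell (0,2): code 1000 → (1.000,2.084)–(0.946,2.000)
cell (1,0): code 0100 → (1.911,1.000)–(2.000,0.986)
cell (1,1): code 1110 → (1.000,1.732)–(1.911,1.000)
cell (1,2): code 1101 → (1.532,3.000)–(1.000,2.084)
cell (1,3): code 1000 → (2.000,3.459)–(1.532,3.000)
cell (2,0): code 0010 → (2.000,0.986)–(2.022,1.000)
cell (2,1): code 0111 → (2.022,1.000)–(3.000,1.573)
cell (2,3): code 1101 → (2.322,4.000)–(2.000,3.459)
cell (2,4): code 1000 → (3.000,4.436)–(2.322,4.000)
cell (3,1): code 0010 → (3.000,1.573)–(3.425,2.000)
cell (3,2): code 0111 → (3.425,2.000)–(4.000,2.341)
cell (3,4): code 1001 → (4.000,4.293)–(3.000,4.436)
cell (4,2): code 0010 → (4.000,2.341)–(4.429,3.000)
cell (4,3): code 0011 → (4.429,3.000)–(4.293,4.000)
cell (4,4): code 0001 → (4.293,4.000)–(4.000,4.293)
total: 16 segments, chained into 1 closed loop(s), length Σ = 10.434385

segments=16 loops=1 length=10.434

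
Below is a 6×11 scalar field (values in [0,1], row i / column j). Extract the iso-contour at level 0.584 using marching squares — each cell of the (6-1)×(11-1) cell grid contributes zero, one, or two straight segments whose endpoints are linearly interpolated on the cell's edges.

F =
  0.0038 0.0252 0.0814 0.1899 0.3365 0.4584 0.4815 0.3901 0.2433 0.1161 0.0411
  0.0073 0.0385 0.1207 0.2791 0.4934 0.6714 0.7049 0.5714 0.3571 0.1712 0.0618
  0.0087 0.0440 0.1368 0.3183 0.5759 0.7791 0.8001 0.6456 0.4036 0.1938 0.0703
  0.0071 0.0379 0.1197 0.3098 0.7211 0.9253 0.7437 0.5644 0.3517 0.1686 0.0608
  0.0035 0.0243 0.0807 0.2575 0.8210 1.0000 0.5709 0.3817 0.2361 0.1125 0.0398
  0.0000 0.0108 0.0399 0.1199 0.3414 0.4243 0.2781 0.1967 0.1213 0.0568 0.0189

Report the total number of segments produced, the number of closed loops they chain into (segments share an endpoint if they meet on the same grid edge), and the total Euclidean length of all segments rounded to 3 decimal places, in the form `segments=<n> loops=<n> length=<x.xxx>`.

segments=16 loops=1 length=12.259

cell (0,4): code 0100 → (0.590,5.000)–(1.000,4.509)
cell (0,5): code 1100 → (0.459,6.000)–(0.590,5.000)
cell (0,6): code 1000 → (1.000,6.906)–(0.459,6.000)
cell (1,4): code 0110 → (1.000,4.509)–(2.000,4.040)
cell (1,6): code 1101 → (1.170,7.000)–(1.000,6.906)
cell (1,7): code 1000 → (2.000,7.255)–(1.170,7.000)
cell (2,3): code 0100 → (2.056,4.000)–(3.000,3.667)
cell (2,4): code 1110 → (2.000,4.040)–(2.056,4.000)
cell (2,6): code 1011 → (3.000,6.891)–(2.759,7.000)
cell (2,7): code 0001 → (2.759,7.000)–(2.000,7.255)
cell (3,3): code 0110 → (3.000,3.667)–(4.000,3.579)
cell (3,5): code 1011 → (4.000,5.969)–(3.924,6.000)
cell (3,6): code 0001 → (3.924,6.000)–(3.000,6.891)
cell (4,3): code 0010 → (4.000,3.579)–(4.494,4.000)
cell (4,4): code 0011 → (4.494,4.000)–(4.723,5.000)
cell (4,5): code 0001 → (4.723,5.000)–(4.000,5.969)
total: 16 segments, chained into 1 closed loop(s), length Σ = 12.258525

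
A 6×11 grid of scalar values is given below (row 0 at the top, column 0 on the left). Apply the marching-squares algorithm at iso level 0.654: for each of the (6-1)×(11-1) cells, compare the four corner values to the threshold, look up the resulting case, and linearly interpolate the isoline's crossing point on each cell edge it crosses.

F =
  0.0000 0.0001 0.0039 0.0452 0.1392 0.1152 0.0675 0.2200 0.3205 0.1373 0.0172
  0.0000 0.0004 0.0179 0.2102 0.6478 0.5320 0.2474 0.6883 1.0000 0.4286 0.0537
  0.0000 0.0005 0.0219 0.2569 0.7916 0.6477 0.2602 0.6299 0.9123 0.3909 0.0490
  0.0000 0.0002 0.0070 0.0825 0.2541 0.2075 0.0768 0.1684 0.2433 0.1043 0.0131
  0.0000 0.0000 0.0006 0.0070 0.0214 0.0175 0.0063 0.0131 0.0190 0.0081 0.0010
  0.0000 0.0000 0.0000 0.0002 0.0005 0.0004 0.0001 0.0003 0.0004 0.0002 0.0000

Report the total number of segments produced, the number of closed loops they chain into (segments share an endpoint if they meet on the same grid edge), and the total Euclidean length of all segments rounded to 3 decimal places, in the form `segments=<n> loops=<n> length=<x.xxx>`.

segments=12 loops=2 length=9.326

cell (0,6): code 0100 → (0.927,7.000)–(1.000,6.922)
cell (0,7): code 1100 → (0.491,8.000)–(0.927,7.000)
cell (0,8): code 1000 → (1.000,8.606)–(0.491,8.000)
cell (1,3): code 0100 → (1.043,4.000)–(2.000,3.743)
cell (1,4): code 1000 → (2.000,4.956)–(1.043,4.000)
cell (1,6): code 0010 → (1.000,6.922)–(1.587,7.000)
cell (1,7): code 0111 → (1.587,7.000)–(2.000,7.085)
cell (1,8): code 1001 → (2.000,8.495)–(1.000,8.606)
cell (2,3): code 0010 → (2.000,3.743)–(2.256,4.000)
cell (2,4): code 0001 → (2.256,4.000)–(2.000,4.956)
cell (2,7): code 0010 → (2.000,7.085)–(2.386,8.000)
cell (2,8): code 0001 → (2.386,8.000)–(2.000,8.495)
total: 12 segments, chained into 2 closed loop(s), length Σ = 9.326257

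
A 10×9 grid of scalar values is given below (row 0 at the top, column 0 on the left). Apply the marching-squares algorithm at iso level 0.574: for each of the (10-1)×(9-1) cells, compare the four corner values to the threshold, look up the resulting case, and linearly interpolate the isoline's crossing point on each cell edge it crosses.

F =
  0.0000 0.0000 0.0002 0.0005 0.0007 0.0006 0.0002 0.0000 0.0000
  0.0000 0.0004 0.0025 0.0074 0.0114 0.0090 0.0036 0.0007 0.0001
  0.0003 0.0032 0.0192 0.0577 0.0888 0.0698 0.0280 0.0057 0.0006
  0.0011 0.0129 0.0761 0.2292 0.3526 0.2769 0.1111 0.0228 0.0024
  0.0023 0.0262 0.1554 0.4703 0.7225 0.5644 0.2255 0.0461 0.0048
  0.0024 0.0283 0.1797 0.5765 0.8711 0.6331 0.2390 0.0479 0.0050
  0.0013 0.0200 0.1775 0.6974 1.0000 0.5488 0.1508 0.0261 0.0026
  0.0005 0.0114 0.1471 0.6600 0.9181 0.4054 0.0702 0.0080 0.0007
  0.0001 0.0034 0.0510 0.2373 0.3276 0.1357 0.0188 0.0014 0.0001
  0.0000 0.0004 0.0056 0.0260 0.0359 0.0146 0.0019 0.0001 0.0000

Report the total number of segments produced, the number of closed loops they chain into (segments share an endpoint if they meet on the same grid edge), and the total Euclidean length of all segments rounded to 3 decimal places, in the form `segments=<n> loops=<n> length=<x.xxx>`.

segments=14 loops=1 length=10.152

cell (3,3): code 0100 → (3.599,4.000)–(4.000,3.411)
cell (3,4): code 1000 → (4.000,4.939)–(3.599,4.000)
cell (4,2): code 0100 → (4.976,3.000)–(5.000,2.994)
cell (4,3): code 1110 → (4.000,3.411)–(4.976,3.000)
cell (4,4): code 1101 → (4.140,5.000)–(4.000,4.939)
cell (4,5): code 1000 → (5.000,5.150)–(4.140,5.000)
cell (5,2): code 0110 → (5.000,2.994)–(6.000,2.763)
cell (5,4): code 1011 → (6.000,4.944)–(5.701,5.000)
cell (5,5): code 0001 → (5.701,5.000)–(5.000,5.150)
cell (6,2): code 0110 → (6.000,2.763)–(7.000,2.832)
cell (6,4): code 1001 → (7.000,4.671)–(6.000,4.944)
cell (7,2): code 0010 → (7.000,2.832)–(7.203,3.000)
cell (7,3): code 0011 → (7.203,3.000)–(7.583,4.000)
cell (7,4): code 0001 → (7.583,4.000)–(7.000,4.671)
total: 14 segments, chained into 1 closed loop(s), length Σ = 10.151975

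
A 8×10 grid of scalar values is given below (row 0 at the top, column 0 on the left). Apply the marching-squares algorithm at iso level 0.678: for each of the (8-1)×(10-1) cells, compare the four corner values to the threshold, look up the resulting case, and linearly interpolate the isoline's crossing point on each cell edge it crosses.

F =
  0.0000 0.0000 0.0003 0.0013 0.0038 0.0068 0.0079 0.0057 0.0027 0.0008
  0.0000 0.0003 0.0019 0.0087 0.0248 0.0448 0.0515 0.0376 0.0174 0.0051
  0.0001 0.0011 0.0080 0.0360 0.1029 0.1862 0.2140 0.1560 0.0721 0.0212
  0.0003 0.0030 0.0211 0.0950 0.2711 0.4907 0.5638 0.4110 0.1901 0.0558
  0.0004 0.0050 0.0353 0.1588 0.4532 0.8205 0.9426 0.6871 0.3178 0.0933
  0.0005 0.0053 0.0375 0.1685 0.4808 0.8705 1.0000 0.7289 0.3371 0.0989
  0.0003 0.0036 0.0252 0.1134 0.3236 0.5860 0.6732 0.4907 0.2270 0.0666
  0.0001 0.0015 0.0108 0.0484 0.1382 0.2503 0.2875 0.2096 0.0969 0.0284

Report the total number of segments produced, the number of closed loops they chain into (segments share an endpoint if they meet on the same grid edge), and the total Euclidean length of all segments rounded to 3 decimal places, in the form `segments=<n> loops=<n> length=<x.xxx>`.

cell (3,4): code 0100 → (3.568,5.000)–(4.000,4.612)
cell (3,5): code 1100 → (3.301,6.000)–(3.568,5.000)
cell (3,6): code 1100 → (3.967,7.000)–(3.301,6.000)
cell (3,7): code 1000 → (4.000,7.025)–(3.967,7.000)
cell (4,4): code 0110 → (4.000,4.612)–(5.000,4.506)
cell (4,7): code 1001 → (5.000,7.130)–(4.000,7.025)
cell (5,4): code 0010 → (5.000,4.506)–(5.677,5.000)
cell (5,5): code 0011 → (5.677,5.000)–(5.985,6.000)
cell (5,6): code 0011 → (5.985,6.000)–(5.214,7.000)
cell (5,7): code 0001 → (5.214,7.000)–(5.000,7.130)
total: 10 segments, chained into 1 closed loop(s), length Σ = 8.266589

segments=10 loops=1 length=8.267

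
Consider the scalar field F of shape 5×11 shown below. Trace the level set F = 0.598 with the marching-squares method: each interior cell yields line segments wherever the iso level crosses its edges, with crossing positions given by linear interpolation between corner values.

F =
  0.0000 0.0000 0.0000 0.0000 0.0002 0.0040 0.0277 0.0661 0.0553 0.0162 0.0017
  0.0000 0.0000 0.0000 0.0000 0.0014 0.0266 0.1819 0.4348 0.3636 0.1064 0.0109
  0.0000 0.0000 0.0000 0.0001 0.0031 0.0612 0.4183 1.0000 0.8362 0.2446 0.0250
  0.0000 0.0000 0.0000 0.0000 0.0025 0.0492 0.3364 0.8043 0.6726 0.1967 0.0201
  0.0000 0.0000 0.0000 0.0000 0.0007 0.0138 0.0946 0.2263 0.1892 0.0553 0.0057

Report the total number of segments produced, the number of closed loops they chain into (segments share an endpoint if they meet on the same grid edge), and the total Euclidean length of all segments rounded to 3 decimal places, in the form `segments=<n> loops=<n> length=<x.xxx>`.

segments=8 loops=1 length=6.526

cell (1,6): code 0100 → (1.289,7.000)–(2.000,6.309)
cell (1,7): code 1100 → (1.496,8.000)–(1.289,7.000)
cell (1,8): code 1000 → (2.000,8.403)–(1.496,8.000)
cell (2,6): code 0110 → (2.000,6.309)–(3.000,6.559)
cell (2,8): code 1001 → (3.000,8.157)–(2.000,8.403)
cell (3,6): code 0010 → (3.000,6.559)–(3.357,7.000)
cell (3,7): code 0011 → (3.357,7.000)–(3.154,8.000)
cell (3,8): code 0001 → (3.154,8.000)–(3.000,8.157)
total: 8 segments, chained into 1 closed loop(s), length Σ = 6.526204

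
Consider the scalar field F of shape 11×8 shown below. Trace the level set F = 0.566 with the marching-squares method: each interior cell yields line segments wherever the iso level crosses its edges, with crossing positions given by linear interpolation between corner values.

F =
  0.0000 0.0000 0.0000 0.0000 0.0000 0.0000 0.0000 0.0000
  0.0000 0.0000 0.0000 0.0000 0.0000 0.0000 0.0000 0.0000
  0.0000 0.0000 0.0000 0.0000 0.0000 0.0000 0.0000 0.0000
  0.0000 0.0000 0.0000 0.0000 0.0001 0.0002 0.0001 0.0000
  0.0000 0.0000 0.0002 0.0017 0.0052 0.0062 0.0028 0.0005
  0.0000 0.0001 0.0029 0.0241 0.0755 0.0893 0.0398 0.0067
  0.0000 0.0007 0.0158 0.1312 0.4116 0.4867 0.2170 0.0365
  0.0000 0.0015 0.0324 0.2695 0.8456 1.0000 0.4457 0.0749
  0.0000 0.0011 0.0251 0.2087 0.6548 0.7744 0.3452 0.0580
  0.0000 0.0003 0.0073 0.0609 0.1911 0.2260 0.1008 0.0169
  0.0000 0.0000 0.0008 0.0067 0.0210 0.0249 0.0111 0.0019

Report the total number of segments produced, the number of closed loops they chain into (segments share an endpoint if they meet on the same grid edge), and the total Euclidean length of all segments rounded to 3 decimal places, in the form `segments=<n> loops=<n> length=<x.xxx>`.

cell (6,3): code 0100 → (6.356,4.000)–(7.000,3.515)
cell (6,4): code 1100 → (6.154,5.000)–(6.356,4.000)
cell (6,5): code 1000 → (7.000,5.783)–(6.154,5.000)
cell (7,3): code 0110 → (7.000,3.515)–(8.000,3.801)
cell (7,5): code 1001 → (8.000,5.486)–(7.000,5.783)
cell (8,3): code 0010 → (8.000,3.801)–(8.192,4.000)
cell (8,4): code 0011 → (8.192,4.000)–(8.380,5.000)
cell (8,5): code 0001 → (8.380,5.000)–(8.000,5.486)
total: 8 segments, chained into 1 closed loop(s), length Σ = 6.972881

segments=8 loops=1 length=6.973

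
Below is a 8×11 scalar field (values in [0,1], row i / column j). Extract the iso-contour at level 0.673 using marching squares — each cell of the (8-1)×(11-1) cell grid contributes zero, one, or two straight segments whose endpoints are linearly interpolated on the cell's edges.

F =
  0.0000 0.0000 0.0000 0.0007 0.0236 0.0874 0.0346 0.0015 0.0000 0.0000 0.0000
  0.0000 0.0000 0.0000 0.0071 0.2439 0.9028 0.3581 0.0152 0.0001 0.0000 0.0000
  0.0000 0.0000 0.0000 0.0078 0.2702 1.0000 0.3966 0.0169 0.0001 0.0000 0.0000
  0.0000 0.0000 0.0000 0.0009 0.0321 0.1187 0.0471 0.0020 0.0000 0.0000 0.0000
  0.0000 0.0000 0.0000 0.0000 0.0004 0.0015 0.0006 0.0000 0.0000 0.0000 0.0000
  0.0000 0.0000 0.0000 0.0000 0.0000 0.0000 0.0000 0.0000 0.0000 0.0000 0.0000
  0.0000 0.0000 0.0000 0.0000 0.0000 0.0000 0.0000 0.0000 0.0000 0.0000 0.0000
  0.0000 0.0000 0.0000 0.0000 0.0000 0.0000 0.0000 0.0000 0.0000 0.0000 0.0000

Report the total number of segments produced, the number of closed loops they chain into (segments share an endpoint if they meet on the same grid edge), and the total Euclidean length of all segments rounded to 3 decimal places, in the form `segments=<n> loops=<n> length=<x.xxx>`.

segments=6 loops=1 length=4.206

cell (0,4): code 0100 → (0.718,5.000)–(1.000,4.651)
cell (0,5): code 1000 → (1.000,5.422)–(0.718,5.000)
cell (1,4): code 0110 → (1.000,4.651)–(2.000,4.552)
cell (1,5): code 1001 → (2.000,5.542)–(1.000,5.422)
cell (2,4): code 0010 → (2.000,4.552)–(2.371,5.000)
cell (2,5): code 0001 → (2.371,5.000)–(2.000,5.542)
total: 6 segments, chained into 1 closed loop(s), length Σ = 4.206387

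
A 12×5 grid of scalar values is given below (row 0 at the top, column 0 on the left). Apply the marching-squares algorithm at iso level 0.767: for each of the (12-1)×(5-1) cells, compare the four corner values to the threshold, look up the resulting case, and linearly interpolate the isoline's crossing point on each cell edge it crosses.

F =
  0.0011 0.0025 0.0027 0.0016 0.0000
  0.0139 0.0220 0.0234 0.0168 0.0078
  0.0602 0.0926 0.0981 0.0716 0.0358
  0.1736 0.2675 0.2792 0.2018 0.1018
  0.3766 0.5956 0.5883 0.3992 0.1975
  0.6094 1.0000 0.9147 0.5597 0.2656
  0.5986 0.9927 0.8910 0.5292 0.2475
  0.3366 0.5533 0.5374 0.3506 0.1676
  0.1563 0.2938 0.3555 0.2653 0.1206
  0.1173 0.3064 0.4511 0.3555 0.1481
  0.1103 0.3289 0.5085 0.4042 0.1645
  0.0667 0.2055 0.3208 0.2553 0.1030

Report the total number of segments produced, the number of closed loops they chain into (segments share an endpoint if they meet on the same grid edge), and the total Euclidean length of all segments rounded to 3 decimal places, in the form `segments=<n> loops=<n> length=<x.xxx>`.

cell (4,0): code 0100 → (4.424,1.000)–(5.000,0.403)
cell (4,1): code 1100 → (4.547,2.000)–(4.424,1.000)
cell (4,2): code 1000 → (5.000,2.416)–(4.547,2.000)
cell (5,0): code 0110 → (5.000,0.403)–(6.000,0.427)
cell (5,2): code 1001 → (6.000,2.343)–(5.000,2.416)
cell (6,0): code 0010 → (6.000,0.427)–(6.514,1.000)
cell (6,1): code 0011 → (6.514,1.000)–(6.351,2.000)
cell (6,2): code 0001 → (6.351,2.000)–(6.000,2.343)
total: 8 segments, chained into 1 closed loop(s), length Σ = 6.727472

segments=8 loops=1 length=6.727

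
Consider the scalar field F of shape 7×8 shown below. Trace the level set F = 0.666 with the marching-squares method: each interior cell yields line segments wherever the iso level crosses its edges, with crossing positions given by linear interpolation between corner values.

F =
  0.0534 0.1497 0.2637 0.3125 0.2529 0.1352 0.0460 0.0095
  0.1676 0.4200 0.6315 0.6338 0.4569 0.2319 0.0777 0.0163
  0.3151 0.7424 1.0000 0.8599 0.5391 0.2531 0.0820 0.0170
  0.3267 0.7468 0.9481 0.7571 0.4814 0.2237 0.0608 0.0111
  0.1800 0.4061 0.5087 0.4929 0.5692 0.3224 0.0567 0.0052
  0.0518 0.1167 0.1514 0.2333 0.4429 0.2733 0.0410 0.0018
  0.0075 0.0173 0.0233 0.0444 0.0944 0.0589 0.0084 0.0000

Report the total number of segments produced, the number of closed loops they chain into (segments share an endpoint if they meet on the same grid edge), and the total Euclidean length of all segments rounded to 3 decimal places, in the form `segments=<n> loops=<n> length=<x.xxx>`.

segments=10 loops=1 length=8.493

cell (1,0): code 0100 → (1.763,1.000)–(2.000,0.821)
cell (1,1): code 1100 → (1.094,2.000)–(1.763,1.000)
cell (1,2): code 1100 → (1.142,3.000)–(1.094,2.000)
cell (1,3): code 1000 → (2.000,3.604)–(1.142,3.000)
cell (2,0): code 0110 → (2.000,0.821)–(3.000,0.808)
cell (2,3): code 1001 → (3.000,3.330)–(2.000,3.604)
cell (3,0): code 0010 → (3.000,0.808)–(3.237,1.000)
cell (3,1): code 0011 → (3.237,1.000)–(3.642,2.000)
cell (3,2): code 0011 → (3.642,2.000)–(3.345,3.000)
cell (3,3): code 0001 → (3.345,3.000)–(3.000,3.330)
total: 10 segments, chained into 1 closed loop(s), length Σ = 8.492550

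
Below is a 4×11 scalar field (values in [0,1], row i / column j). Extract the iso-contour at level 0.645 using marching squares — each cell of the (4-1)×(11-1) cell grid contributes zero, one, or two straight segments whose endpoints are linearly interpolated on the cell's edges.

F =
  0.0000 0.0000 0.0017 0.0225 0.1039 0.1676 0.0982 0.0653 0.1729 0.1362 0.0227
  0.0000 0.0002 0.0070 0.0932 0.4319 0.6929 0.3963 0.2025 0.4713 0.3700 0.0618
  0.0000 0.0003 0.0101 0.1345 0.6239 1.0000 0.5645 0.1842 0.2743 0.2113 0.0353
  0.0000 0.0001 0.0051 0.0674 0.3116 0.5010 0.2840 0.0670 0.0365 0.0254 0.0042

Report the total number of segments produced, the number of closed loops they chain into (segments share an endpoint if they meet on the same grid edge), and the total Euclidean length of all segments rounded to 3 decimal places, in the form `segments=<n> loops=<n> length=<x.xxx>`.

segments=6 loops=1 length=5.105

cell (0,4): code 0100 → (0.909,5.000)–(1.000,4.816)
cell (0,5): code 1000 → (1.000,5.161)–(0.909,5.000)
cell (1,4): code 0110 → (1.000,4.816)–(2.000,4.056)
cell (1,5): code 1001 → (2.000,5.815)–(1.000,5.161)
cell (2,4): code 0010 → (2.000,4.056)–(2.711,5.000)
cell (2,5): code 0001 → (2.711,5.000)–(2.000,5.815)
total: 6 segments, chained into 1 closed loop(s), length Σ = 5.105245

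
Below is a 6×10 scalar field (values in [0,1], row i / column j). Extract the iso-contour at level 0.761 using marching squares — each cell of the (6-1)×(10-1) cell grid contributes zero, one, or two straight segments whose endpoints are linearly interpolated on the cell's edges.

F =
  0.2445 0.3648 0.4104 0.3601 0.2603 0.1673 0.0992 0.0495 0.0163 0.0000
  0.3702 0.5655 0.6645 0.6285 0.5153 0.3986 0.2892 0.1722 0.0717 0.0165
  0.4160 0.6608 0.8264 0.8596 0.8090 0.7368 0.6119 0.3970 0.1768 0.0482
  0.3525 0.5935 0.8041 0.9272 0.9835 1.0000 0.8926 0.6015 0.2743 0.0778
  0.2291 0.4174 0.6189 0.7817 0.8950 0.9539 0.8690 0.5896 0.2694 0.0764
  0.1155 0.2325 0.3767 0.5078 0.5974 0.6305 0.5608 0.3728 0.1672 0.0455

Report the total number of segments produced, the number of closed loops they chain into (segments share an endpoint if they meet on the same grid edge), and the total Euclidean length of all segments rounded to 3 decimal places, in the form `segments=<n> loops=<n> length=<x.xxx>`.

segments=16 loops=1 length=12.645

cell (1,1): code 0100 → (1.596,2.000)–(2.000,1.605)
cell (1,2): code 1100 → (1.573,3.000)–(1.596,2.000)
cell (1,3): code 1100 → (1.837,4.000)–(1.573,3.000)
cell (1,4): code 1000 → (2.000,4.665)–(1.837,4.000)
cell (2,1): code 0110 → (2.000,1.605)–(3.000,1.795)
cell (2,4): code 1101 → (2.092,5.000)–(2.000,4.665)
cell (2,5): code 1100 → (2.531,6.000)–(2.092,5.000)
cell (2,6): code 1000 → (3.000,6.452)–(2.531,6.000)
cell (3,1): code 0010 → (3.000,1.795)–(3.233,2.000)
cell (3,2): code 0111 → (3.233,2.000)–(4.000,2.873)
cell (3,6): code 1001 → (4.000,6.387)–(3.000,6.452)
cell (4,2): code 0010 → (4.000,2.873)–(4.076,3.000)
cell (4,3): code 0011 → (4.076,3.000)–(4.450,4.000)
cell (4,4): code 0011 → (4.450,4.000)–(4.596,5.000)
cell (4,5): code 0011 → (4.596,5.000)–(4.350,6.000)
cell (4,6): code 0001 → (4.350,6.000)–(4.000,6.387)
total: 16 segments, chained into 1 closed loop(s), length Σ = 12.645065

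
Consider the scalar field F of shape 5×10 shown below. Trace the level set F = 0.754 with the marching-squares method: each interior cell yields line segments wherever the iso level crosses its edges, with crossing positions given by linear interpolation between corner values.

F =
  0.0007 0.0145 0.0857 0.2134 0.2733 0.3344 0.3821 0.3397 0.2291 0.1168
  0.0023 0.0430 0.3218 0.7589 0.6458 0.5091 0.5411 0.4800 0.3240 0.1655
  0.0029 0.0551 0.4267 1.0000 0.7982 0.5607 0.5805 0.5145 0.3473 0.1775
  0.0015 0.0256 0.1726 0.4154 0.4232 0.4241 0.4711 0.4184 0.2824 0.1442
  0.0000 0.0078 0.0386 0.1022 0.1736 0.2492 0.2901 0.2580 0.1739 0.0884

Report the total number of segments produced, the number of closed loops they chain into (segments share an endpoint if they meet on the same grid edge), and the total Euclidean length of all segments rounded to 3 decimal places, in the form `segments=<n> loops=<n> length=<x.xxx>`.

segments=8 loops=1 length=4.545

cell (0,2): code 0100 → (0.991,3.000)–(1.000,2.989)
cell (0,3): code 1000 → (1.000,3.043)–(0.991,3.000)
cell (1,2): code 0110 → (1.000,2.989)–(2.000,2.571)
cell (1,3): code 1101 → (1.710,4.000)–(1.000,3.043)
cell (1,4): code 1000 → (2.000,4.186)–(1.710,4.000)
cell (2,2): code 0010 → (2.000,2.571)–(2.421,3.000)
cell (2,3): code 0011 → (2.421,3.000)–(2.118,4.000)
cell (2,4): code 0001 → (2.118,4.000)–(2.000,4.186)
total: 8 segments, chained into 1 closed loop(s), length Σ = 4.544518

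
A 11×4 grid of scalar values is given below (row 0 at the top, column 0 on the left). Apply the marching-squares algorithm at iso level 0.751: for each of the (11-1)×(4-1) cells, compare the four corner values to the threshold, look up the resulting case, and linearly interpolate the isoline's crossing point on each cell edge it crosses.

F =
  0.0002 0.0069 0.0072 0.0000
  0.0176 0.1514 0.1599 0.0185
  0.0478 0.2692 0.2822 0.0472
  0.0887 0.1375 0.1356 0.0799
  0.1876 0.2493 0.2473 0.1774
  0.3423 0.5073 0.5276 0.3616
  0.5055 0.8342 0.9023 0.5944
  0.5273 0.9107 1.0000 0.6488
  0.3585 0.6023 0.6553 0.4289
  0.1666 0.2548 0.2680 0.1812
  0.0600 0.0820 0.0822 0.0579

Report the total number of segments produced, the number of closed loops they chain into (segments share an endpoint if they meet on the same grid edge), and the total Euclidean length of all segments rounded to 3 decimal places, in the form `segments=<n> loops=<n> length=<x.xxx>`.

cell (5,0): code 0100 → (5.745,1.000)–(6.000,0.747)
cell (5,1): code 1100 → (5.596,2.000)–(5.745,1.000)
cell (5,2): code 1000 → (6.000,2.491)–(5.596,2.000)
cell (6,0): code 0110 → (6.000,0.747)–(7.000,0.583)
cell (6,2): code 1001 → (7.000,2.709)–(6.000,2.491)
cell (7,0): code 0010 → (7.000,0.583)–(7.518,1.000)
cell (7,1): code 0011 → (7.518,1.000)–(7.722,2.000)
cell (7,2): code 0001 → (7.722,2.000)–(7.000,2.709)
total: 8 segments, chained into 1 closed loop(s), length Σ = 6.740157

segments=8 loops=1 length=6.740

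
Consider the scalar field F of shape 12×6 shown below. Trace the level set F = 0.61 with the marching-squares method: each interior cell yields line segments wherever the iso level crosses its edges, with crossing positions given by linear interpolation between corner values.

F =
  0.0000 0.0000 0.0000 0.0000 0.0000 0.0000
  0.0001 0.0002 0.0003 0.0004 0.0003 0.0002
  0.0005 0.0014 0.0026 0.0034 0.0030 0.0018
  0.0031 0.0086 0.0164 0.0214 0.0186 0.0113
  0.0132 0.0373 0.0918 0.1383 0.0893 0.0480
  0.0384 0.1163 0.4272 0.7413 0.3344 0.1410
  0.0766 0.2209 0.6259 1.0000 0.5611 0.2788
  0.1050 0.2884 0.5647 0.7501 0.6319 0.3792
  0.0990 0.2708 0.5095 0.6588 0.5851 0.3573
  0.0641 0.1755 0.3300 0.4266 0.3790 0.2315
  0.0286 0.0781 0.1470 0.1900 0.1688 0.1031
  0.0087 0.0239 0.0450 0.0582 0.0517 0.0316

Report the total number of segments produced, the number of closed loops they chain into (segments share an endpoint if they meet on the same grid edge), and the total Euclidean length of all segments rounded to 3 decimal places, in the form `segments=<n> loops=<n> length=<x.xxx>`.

cell (4,2): code 0100 → (4.782,3.000)–(5.000,2.582)
cell (4,3): code 1000 → (5.000,3.323)–(4.782,3.000)
cell (5,1): code 0100 → (5.920,2.000)–(6.000,1.961)
cell (5,2): code 1110 → (5.000,2.582)–(5.920,2.000)
cell (5,3): code 1001 → (6.000,3.889)–(5.000,3.323)
cell (6,1): code 0010 → (6.000,1.961)–(6.260,2.000)
cell (6,2): code 0111 → (6.260,2.000)–(7.000,2.244)
cell (6,3): code 1101 → (6.691,4.000)–(6.000,3.889)
cell (6,4): code 1000 → (7.000,4.087)–(6.691,4.000)
cell (7,2): code 0110 → (7.000,2.244)–(8.000,2.673)
cell (7,3): code 1011 → (8.000,3.662)–(7.468,4.000)
cell (7,4): code 0001 → (7.468,4.000)–(7.000,4.087)
cell (8,2): code 0010 → (8.000,2.673)–(8.210,3.000)
cell (8,3): code 0001 → (8.210,3.000)–(8.000,3.662)
total: 14 segments, chained into 1 closed loop(s), length Σ = 8.527955

segments=14 loops=1 length=8.528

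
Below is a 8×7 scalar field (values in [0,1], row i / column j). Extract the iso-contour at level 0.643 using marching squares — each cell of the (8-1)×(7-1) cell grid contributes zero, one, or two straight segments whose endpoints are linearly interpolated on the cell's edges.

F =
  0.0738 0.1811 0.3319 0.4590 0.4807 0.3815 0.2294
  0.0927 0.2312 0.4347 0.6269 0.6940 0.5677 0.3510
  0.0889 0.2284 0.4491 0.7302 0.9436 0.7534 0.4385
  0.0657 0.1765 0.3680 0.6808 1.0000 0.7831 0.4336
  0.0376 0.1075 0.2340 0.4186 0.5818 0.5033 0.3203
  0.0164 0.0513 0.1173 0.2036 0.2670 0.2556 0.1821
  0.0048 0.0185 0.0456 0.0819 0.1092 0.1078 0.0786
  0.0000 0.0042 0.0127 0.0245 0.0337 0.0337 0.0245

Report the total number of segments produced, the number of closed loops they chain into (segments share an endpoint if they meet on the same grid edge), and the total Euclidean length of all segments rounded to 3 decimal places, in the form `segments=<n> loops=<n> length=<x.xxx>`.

cell (0,3): code 0100 → (0.761,4.000)–(1.000,3.240)
cell (0,4): code 1000 → (1.000,4.404)–(0.761,4.000)
cell (1,2): code 0100 → (1.156,3.000)–(2.000,2.690)
cell (1,3): code 1110 → (1.000,3.240)–(1.156,3.000)
cell (1,4): code 1101 → (1.405,5.000)–(1.000,4.404)
cell (1,5): code 1000 → (2.000,5.351)–(1.405,5.000)
cell (2,2): code 0110 → (2.000,2.690)–(3.000,2.879)
cell (2,5): code 1001 → (3.000,5.401)–(2.000,5.351)
cell (3,2): code 0010 → (3.000,2.879)–(3.144,3.000)
cell (3,3): code 0011 → (3.144,3.000)–(3.854,4.000)
cell (3,4): code 0011 → (3.854,4.000)–(3.501,5.000)
cell (3,5): code 0001 → (3.501,5.000)–(3.000,5.401)
total: 12 segments, chained into 1 closed loop(s), length Σ = 8.997859

segments=12 loops=1 length=8.998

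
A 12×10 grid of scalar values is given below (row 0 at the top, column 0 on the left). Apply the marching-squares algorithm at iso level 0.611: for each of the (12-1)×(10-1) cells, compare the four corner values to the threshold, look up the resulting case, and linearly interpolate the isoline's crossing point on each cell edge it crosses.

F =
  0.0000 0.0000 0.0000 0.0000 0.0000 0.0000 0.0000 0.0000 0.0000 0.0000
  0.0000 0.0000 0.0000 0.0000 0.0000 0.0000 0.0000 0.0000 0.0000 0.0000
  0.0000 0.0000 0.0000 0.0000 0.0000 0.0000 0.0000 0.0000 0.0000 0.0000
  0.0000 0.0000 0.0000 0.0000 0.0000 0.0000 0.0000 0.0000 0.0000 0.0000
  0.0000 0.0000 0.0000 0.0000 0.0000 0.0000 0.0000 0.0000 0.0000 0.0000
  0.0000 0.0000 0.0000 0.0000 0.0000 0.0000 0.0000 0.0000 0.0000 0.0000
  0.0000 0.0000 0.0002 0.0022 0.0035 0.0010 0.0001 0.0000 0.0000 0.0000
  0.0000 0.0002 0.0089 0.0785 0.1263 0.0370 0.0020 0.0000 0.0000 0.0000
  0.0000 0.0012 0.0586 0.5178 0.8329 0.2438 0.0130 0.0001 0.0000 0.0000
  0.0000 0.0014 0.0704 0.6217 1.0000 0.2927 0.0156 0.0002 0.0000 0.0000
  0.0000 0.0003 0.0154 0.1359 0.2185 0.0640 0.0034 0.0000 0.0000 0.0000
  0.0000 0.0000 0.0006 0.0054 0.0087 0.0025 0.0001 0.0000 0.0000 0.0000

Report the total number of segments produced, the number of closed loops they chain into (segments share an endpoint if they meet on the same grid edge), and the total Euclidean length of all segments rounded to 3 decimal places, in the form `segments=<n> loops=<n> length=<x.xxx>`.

segments=8 loops=1 length=5.204

cell (7,3): code 0100 → (7.686,4.000)–(8.000,3.296)
cell (7,4): code 1000 → (8.000,4.377)–(7.686,4.000)
cell (8,2): code 0100 → (8.897,3.000)–(9.000,2.981)
cell (8,3): code 1110 → (8.000,3.296)–(8.897,3.000)
cell (8,4): code 1001 → (9.000,4.550)–(8.000,4.377)
cell (9,2): code 0010 → (9.000,2.981)–(9.022,3.000)
cell (9,3): code 0011 → (9.022,3.000)–(9.498,4.000)
cell (9,4): code 0001 → (9.498,4.000)–(9.000,4.550)
total: 8 segments, chained into 1 closed loop(s), length Σ = 5.204243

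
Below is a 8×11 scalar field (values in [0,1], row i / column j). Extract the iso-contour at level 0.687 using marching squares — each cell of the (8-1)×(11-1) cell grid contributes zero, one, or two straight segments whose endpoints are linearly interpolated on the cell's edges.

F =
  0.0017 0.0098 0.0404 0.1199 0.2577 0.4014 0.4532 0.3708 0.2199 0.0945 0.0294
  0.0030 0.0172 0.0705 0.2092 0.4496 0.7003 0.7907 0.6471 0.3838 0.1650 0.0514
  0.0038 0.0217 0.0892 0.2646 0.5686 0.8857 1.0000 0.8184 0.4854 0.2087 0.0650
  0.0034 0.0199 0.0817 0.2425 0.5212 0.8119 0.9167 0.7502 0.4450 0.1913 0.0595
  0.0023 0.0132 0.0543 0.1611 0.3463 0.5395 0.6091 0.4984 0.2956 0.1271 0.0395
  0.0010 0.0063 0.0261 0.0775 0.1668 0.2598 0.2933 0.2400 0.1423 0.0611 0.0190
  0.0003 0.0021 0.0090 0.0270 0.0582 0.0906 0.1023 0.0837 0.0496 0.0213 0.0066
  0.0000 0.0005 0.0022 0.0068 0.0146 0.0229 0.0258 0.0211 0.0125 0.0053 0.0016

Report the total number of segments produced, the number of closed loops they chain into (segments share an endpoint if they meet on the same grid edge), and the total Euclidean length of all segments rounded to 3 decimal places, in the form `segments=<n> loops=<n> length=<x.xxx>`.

segments=12 loops=1 length=9.413

cell (0,4): code 0100 → (0.956,5.000)–(1.000,4.947)
cell (0,5): code 1100 → (0.693,6.000)–(0.956,5.000)
cell (0,6): code 1000 → (1.000,6.722)–(0.693,6.000)
cell (1,4): code 0110 → (1.000,4.947)–(2.000,4.373)
cell (1,6): code 1101 → (1.233,7.000)–(1.000,6.722)
cell (1,7): code 1000 → (2.000,7.395)–(1.233,7.000)
cell (2,4): code 0110 → (2.000,4.373)–(3.000,4.570)
cell (2,7): code 1001 → (3.000,7.207)–(2.000,7.395)
cell (3,4): code 0010 → (3.000,4.570)–(3.459,5.000)
cell (3,5): code 0011 → (3.459,5.000)–(3.747,6.000)
cell (3,6): code 0011 → (3.747,6.000)–(3.251,7.000)
cell (3,7): code 0001 → (3.251,7.000)–(3.000,7.207)
total: 12 segments, chained into 1 closed loop(s), length Σ = 9.413229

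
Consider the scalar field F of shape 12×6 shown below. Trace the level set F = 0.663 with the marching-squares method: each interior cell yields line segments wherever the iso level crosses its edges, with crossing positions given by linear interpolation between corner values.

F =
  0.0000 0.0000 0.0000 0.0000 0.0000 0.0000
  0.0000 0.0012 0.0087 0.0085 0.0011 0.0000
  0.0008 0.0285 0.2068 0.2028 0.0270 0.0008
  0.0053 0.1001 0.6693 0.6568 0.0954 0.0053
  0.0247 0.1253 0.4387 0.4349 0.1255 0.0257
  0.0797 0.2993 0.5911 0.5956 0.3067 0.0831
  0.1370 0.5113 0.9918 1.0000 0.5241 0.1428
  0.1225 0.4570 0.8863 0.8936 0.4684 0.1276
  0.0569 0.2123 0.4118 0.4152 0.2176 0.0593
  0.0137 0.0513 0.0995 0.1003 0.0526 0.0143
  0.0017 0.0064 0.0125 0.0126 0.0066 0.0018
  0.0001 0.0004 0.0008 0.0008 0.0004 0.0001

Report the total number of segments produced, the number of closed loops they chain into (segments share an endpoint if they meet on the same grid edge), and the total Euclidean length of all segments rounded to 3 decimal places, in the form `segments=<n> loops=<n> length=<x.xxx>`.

segments=12 loops=2 length=8.672

cell (2,1): code 0100 → (2.986,2.000)–(3.000,1.989)
cell (2,2): code 1000 → (3.000,2.504)–(2.986,2.000)
cell (3,1): code 0010 → (3.000,1.989)–(3.027,2.000)
cell (3,2): code 0001 → (3.027,2.000)–(3.000,2.504)
cell (5,1): code 0100 → (5.179,2.000)–(6.000,1.316)
cell (5,2): code 1100 → (5.167,3.000)–(5.179,2.000)
cell (5,3): code 1000 → (6.000,3.708)–(5.167,3.000)
cell (6,1): code 0110 → (6.000,1.316)–(7.000,1.480)
cell (6,3): code 1001 → (7.000,3.542)–(6.000,3.708)
cell (7,1): code 0010 → (7.000,1.480)–(7.471,2.000)
cell (7,2): code 0011 → (7.471,2.000)–(7.482,3.000)
cell (7,3): code 0001 → (7.482,3.000)–(7.000,3.542)
total: 12 segments, chained into 2 closed loop(s), length Σ = 8.672172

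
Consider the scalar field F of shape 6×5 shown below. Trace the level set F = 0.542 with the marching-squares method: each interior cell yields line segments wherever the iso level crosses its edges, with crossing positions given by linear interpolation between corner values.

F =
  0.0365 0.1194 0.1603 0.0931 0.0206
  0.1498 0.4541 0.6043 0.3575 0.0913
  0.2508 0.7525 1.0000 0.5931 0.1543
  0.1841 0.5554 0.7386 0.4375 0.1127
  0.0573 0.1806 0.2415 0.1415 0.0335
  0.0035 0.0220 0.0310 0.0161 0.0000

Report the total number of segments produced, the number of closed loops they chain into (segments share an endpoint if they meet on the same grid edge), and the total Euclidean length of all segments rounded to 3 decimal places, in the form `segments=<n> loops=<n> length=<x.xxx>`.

segments=12 loops=1 length=7.584

cell (0,1): code 0100 → (0.860,2.000)–(1.000,1.585)
cell (0,2): code 1000 → (1.000,2.252)–(0.860,2.000)
cell (1,0): code 0100 → (1.295,1.000)–(2.000,0.580)
cell (1,1): code 1110 → (1.000,1.585)–(1.295,1.000)
cell (1,2): code 1101 → (1.783,3.000)–(1.000,2.252)
cell (1,3): code 1000 → (2.000,3.116)–(1.783,3.000)
cell (2,0): code 0110 → (2.000,0.580)–(3.000,0.964)
cell (2,2): code 1011 → (3.000,2.653)–(2.328,3.000)
cell (2,3): code 0001 → (2.328,3.000)–(2.000,3.116)
cell (3,0): code 0010 → (3.000,0.964)–(3.036,1.000)
cell (3,1): code 0011 → (3.036,1.000)–(3.395,2.000)
cell (3,2): code 0001 → (3.395,2.000)–(3.000,2.653)
total: 12 segments, chained into 1 closed loop(s), length Σ = 7.583788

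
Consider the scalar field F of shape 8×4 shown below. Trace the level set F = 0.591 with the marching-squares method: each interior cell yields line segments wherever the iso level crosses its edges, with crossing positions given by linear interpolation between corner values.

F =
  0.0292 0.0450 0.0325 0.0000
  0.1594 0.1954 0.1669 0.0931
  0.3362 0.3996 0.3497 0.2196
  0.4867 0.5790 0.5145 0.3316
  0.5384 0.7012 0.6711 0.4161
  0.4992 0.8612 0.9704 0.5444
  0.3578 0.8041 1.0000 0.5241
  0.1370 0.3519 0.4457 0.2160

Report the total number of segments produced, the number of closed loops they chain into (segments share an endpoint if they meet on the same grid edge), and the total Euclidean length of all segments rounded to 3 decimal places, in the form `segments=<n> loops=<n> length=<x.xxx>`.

segments=10 loops=1 length=9.833

cell (3,0): code 0100 → (3.098,1.000)–(4.000,0.323)
cell (3,1): code 1100 → (3.489,2.000)–(3.098,1.000)
cell (3,2): code 1000 → (4.000,2.314)–(3.489,2.000)
cell (4,0): code 0110 → (4.000,0.323)–(5.000,0.254)
cell (4,2): code 1001 → (5.000,2.891)–(4.000,2.314)
cell (5,0): code 0110 → (5.000,0.254)–(6.000,0.523)
cell (5,2): code 1001 → (6.000,2.859)–(5.000,2.891)
cell (6,0): code 0010 → (6.000,0.523)–(6.471,1.000)
cell (6,1): code 0011 → (6.471,1.000)–(6.738,2.000)
cell (6,2): code 0001 → (6.738,2.000)–(6.000,2.859)
total: 10 segments, chained into 1 closed loop(s), length Σ = 9.832524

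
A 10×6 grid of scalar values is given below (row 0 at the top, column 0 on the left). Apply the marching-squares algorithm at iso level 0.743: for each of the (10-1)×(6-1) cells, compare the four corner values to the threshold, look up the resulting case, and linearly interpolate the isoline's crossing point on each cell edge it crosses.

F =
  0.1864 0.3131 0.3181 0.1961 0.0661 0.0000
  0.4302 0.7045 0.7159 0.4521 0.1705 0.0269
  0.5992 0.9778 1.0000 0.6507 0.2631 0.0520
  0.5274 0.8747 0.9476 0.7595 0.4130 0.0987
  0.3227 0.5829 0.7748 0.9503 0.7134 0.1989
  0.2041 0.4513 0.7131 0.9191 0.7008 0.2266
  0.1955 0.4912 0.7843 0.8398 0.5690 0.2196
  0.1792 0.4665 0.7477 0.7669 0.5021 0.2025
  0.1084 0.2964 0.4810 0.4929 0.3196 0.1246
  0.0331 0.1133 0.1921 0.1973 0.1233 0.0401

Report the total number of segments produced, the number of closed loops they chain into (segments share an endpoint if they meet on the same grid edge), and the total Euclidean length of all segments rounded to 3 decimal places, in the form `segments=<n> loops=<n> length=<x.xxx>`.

segments=20 loops=1 length=15.571

cell (1,0): code 0100 → (1.141,1.000)–(2.000,0.380)
cell (1,1): code 1100 → (1.095,2.000)–(1.141,1.000)
cell (1,2): code 1000 → (2.000,2.736)–(1.095,2.000)
cell (2,0): code 0110 → (2.000,0.380)–(3.000,0.621)
cell (2,2): code 1101 → (2.848,3.000)–(2.000,2.736)
cell (2,3): code 1000 → (3.000,3.048)–(2.848,3.000)
cell (3,0): code 0010 → (3.000,0.621)–(3.451,1.000)
cell (3,1): code 0111 → (3.451,1.000)–(4.000,1.834)
cell (3,3): code 1001 → (4.000,3.875)–(3.000,3.048)
cell (4,1): code 0010 → (4.000,1.834)–(4.515,2.000)
cell (4,2): code 0111 → (4.515,2.000)–(5.000,2.145)
cell (4,3): code 1001 → (5.000,3.807)–(4.000,3.875)
cell (5,1): code 0100 → (5.420,2.000)–(6.000,1.859)
cell (5,2): code 1110 → (5.000,2.145)–(5.420,2.000)
cell (5,3): code 1001 → (6.000,3.357)–(5.000,3.807)
cell (6,1): code 0110 → (6.000,1.859)–(7.000,1.983)
cell (6,3): code 1001 → (7.000,3.090)–(6.000,3.357)
cell (7,1): code 0010 → (7.000,1.983)–(7.018,2.000)
cell (7,2): code 0011 → (7.018,2.000)–(7.087,3.000)
cell (7,3): code 0001 → (7.087,3.000)–(7.000,3.090)
total: 20 segments, chained into 1 closed loop(s), length Σ = 15.570854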